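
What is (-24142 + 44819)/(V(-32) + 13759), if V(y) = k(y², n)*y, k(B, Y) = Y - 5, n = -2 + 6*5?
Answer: 20677/13023 ≈ 1.5877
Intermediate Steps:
n = 28 (n = -2 + 30 = 28)
k(B, Y) = -5 + Y
V(y) = 23*y (V(y) = (-5 + 28)*y = 23*y)
(-24142 + 44819)/(V(-32) + 13759) = (-24142 + 44819)/(23*(-32) + 13759) = 20677/(-736 + 13759) = 20677/13023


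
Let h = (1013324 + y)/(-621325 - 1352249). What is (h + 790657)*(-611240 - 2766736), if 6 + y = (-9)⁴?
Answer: -878509699372244044/328929 ≈ -2.6708e+12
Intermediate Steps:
y = 6555 (y = -6 + (-9)⁴ = -6 + 6561 = 6555)
h = -1019879/1973574 (h = (1013324 + 6555)/(-621325 - 1352249) = 1019879/(-1973574) = 1019879*(-1/1973574) = -1019879/1973574 ≈ -0.51677)
(h + 790657)*(-611240 - 2766736) = (-1019879/1973574 + 790657)*(-611240 - 2766736) = (1560419078239/1973574)*(-3377976) = -878509699372244044/328929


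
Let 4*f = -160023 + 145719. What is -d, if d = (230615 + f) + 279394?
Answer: -506433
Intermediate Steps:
f = -3576 (f = (-160023 + 145719)/4 = (¼)*(-14304) = -3576)
d = 506433 (d = (230615 - 3576) + 279394 = 227039 + 279394 = 506433)
-d = -1*506433 = -506433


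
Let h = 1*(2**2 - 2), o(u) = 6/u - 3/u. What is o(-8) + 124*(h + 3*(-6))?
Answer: -15875/8 ≈ -1984.4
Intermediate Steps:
o(u) = 3/u
h = 2 (h = 1*(4 - 2) = 1*2 = 2)
o(-8) + 124*(h + 3*(-6)) = 3/(-8) + 124*(2 + 3*(-6)) = 3*(-1/8) + 124*(2 - 18) = -3/8 + 124*(-16) = -3/8 - 1984 = -15875/8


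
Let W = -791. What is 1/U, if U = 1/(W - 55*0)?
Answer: -791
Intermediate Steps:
U = -1/791 (U = 1/(-791 - 55*0) = 1/(-791 + 0) = 1/(-791) = -1/791 ≈ -0.0012642)
1/U = 1/(-1/791) = -791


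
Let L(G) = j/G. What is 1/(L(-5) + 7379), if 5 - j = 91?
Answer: 5/36981 ≈ 0.00013520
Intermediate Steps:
j = -86 (j = 5 - 1*91 = 5 - 91 = -86)
L(G) = -86/G
1/(L(-5) + 7379) = 1/(-86/(-5) + 7379) = 1/(-86*(-1/5) + 7379) = 1/(86/5 + 7379) = 1/(36981/5) = 5/36981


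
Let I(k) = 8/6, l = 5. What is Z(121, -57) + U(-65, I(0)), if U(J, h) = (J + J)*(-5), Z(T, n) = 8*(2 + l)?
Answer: 706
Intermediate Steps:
I(k) = 4/3 (I(k) = 8*(⅙) = 4/3)
Z(T, n) = 56 (Z(T, n) = 8*(2 + 5) = 8*7 = 56)
U(J, h) = -10*J (U(J, h) = (2*J)*(-5) = -10*J)
Z(121, -57) + U(-65, I(0)) = 56 - 10*(-65) = 56 + 650 = 706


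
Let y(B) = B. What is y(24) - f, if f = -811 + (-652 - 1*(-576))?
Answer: 911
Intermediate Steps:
f = -887 (f = -811 + (-652 + 576) = -811 - 76 = -887)
y(24) - f = 24 - 1*(-887) = 24 + 887 = 911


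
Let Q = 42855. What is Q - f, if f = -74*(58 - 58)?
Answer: 42855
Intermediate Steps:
f = 0 (f = -74*0 = 0)
Q - f = 42855 - 1*0 = 42855 + 0 = 42855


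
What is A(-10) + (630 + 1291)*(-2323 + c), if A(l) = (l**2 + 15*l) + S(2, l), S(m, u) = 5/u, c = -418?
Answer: -10531023/2 ≈ -5.2655e+6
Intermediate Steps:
A(l) = l**2 + 5/l + 15*l (A(l) = (l**2 + 15*l) + 5/l = l**2 + 5/l + 15*l)
A(-10) + (630 + 1291)*(-2323 + c) = (5 + (-10)**2*(15 - 10))/(-10) + (630 + 1291)*(-2323 - 418) = -(5 + 100*5)/10 + 1921*(-2741) = -(5 + 500)/10 - 5265461 = -1/10*505 - 5265461 = -101/2 - 5265461 = -10531023/2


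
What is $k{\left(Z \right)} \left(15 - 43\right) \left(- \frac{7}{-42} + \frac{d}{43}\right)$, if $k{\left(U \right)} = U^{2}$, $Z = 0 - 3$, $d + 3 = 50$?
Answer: $- \frac{13650}{43} \approx -317.44$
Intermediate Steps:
$d = 47$ ($d = -3 + 50 = 47$)
$Z = -3$ ($Z = 0 - 3 = -3$)
$k{\left(Z \right)} \left(15 - 43\right) \left(- \frac{7}{-42} + \frac{d}{43}\right) = \left(-3\right)^{2} \left(15 - 43\right) \left(- \frac{7}{-42} + \frac{47}{43}\right) = 9 \left(15 - 43\right) \left(\left(-7\right) \left(- \frac{1}{42}\right) + 47 \cdot \frac{1}{43}\right) = 9 \left(-28\right) \left(\frac{1}{6} + \frac{47}{43}\right) = \left(-252\right) \frac{325}{258} = - \frac{13650}{43}$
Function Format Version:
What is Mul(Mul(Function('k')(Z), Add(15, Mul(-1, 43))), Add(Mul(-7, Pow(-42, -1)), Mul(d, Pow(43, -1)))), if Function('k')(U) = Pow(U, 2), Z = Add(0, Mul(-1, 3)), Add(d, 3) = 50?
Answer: Rational(-13650, 43) ≈ -317.44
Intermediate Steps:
d = 47 (d = Add(-3, 50) = 47)
Z = -3 (Z = Add(0, -3) = -3)
Mul(Mul(Function('k')(Z), Add(15, Mul(-1, 43))), Add(Mul(-7, Pow(-42, -1)), Mul(d, Pow(43, -1)))) = Mul(Mul(Pow(-3, 2), Add(15, Mul(-1, 43))), Add(Mul(-7, Pow(-42, -1)), Mul(47, Pow(43, -1)))) = Mul(Mul(9, Add(15, -43)), Add(Mul(-7, Rational(-1, 42)), Mul(47, Rational(1, 43)))) = Mul(Mul(9, -28), Add(Rational(1, 6), Rational(47, 43))) = Mul(-252, Rational(325, 258)) = Rational(-13650, 43)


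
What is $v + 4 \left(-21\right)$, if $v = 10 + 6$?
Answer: $-68$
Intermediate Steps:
$v = 16$
$v + 4 \left(-21\right) = 16 + 4 \left(-21\right) = 16 - 84 = -68$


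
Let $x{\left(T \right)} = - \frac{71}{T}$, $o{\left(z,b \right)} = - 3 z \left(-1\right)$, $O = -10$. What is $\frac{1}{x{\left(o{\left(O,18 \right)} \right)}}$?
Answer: $\frac{30}{71} \approx 0.42254$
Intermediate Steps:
$o{\left(z,b \right)} = 3 z$
$\frac{1}{x{\left(o{\left(O,18 \right)} \right)}} = \frac{1}{\left(-71\right) \frac{1}{3 \left(-10\right)}} = \frac{1}{\left(-71\right) \frac{1}{-30}} = \frac{1}{\left(-71\right) \left(- \frac{1}{30}\right)} = \frac{1}{\frac{71}{30}} = \frac{30}{71}$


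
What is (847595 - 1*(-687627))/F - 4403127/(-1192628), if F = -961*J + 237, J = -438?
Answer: 3685347695101/502281245340 ≈ 7.3372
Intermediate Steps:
F = 421155 (F = -961*(-438) + 237 = 420918 + 237 = 421155)
(847595 - 1*(-687627))/F - 4403127/(-1192628) = (847595 - 1*(-687627))/421155 - 4403127/(-1192628) = (847595 + 687627)*(1/421155) - 4403127*(-1/1192628) = 1535222*(1/421155) + 4403127/1192628 = 1535222/421155 + 4403127/1192628 = 3685347695101/502281245340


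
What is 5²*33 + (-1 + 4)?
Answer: 828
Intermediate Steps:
5²*33 + (-1 + 4) = 25*33 + 3 = 825 + 3 = 828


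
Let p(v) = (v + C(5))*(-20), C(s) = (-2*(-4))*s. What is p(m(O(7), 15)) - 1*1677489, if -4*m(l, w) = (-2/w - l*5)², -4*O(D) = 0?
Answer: -75523001/45 ≈ -1.6783e+6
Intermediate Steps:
O(D) = 0 (O(D) = -¼*0 = 0)
C(s) = 8*s
m(l, w) = -(-5*l - 2/w)²/4 (m(l, w) = -(-2/w - l*5)²/4 = -(-2/w - 5*l)²/4 = -(-5*l - 2/w)²/4)
p(v) = -800 - 20*v (p(v) = (v + 8*5)*(-20) = (v + 40)*(-20) = (40 + v)*(-20) = -800 - 20*v)
p(m(O(7), 15)) - 1*1677489 = (-800 - (-5)*(2 + 5*0*15)²/15²) - 1*1677489 = (-800 - (-5)*(2 + 0)²/225) - 1677489 = (-800 - (-5)*2²/225) - 1677489 = (-800 - (-5)*4/225) - 1677489 = (-800 - 20*(-1/225)) - 1677489 = (-800 + 4/45) - 1677489 = -35996/45 - 1677489 = -75523001/45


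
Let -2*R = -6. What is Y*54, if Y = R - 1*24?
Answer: -1134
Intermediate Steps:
R = 3 (R = -½*(-6) = 3)
Y = -21 (Y = 3 - 1*24 = 3 - 24 = -21)
Y*54 = -21*54 = -1134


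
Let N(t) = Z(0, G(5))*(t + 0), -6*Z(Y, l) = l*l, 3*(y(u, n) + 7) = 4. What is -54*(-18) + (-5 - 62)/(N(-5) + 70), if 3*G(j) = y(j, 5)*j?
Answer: 68148378/70145 ≈ 971.54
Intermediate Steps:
y(u, n) = -17/3 (y(u, n) = -7 + (1/3)*4 = -7 + 4/3 = -17/3)
G(j) = -17*j/9 (G(j) = (-17*j/3)/3 = -17*j/9)
Z(Y, l) = -l**2/6 (Z(Y, l) = -l*l/6 = -l**2/6)
N(t) = -7225*t/486 (N(t) = (-(-17/9*5)**2/6)*(t + 0) = (-(-85/9)**2/6)*t = (-1/6*7225/81)*t = -7225*t/486)
-54*(-18) + (-5 - 62)/(N(-5) + 70) = -54*(-18) + (-5 - 62)/(-7225/486*(-5) + 70) = 972 - 67/(36125/486 + 70) = 972 - 67/70145/486 = 972 - 67*486/70145 = 972 - 32562/70145 = 68148378/70145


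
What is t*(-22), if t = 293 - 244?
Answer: -1078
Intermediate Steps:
t = 49
t*(-22) = 49*(-22) = -1078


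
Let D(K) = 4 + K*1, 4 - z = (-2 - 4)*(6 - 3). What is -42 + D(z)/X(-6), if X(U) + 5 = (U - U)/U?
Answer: -236/5 ≈ -47.200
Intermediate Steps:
X(U) = -5 (X(U) = -5 + (U - U)/U = -5 + 0/U = -5 + 0 = -5)
z = 22 (z = 4 - (-2 - 4)*(6 - 3) = 4 - (-6)*3 = 4 - 1*(-18) = 4 + 18 = 22)
D(K) = 4 + K
-42 + D(z)/X(-6) = -42 + (4 + 22)/(-5) = -42 + 26*(-⅕) = -42 - 26/5 = -236/5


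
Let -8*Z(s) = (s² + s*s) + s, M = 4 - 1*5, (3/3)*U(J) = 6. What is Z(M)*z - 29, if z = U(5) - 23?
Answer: -215/8 ≈ -26.875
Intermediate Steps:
U(J) = 6
M = -1 (M = 4 - 5 = -1)
Z(s) = -s²/4 - s/8 (Z(s) = -((s² + s*s) + s)/8 = -((s² + s²) + s)/8 = -(2*s² + s)/8 = -(s + 2*s²)/8 = -s²/4 - s/8)
z = -17 (z = 6 - 23 = -17)
Z(M)*z - 29 = -⅛*(-1)*(1 + 2*(-1))*(-17) - 29 = -⅛*(-1)*(1 - 2)*(-17) - 29 = -⅛*(-1)*(-1)*(-17) - 29 = -⅛*(-17) - 29 = 17/8 - 29 = -215/8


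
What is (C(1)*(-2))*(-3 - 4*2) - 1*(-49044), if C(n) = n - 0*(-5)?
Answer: 49066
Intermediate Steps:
C(n) = n (C(n) = n - 1*0 = n + 0 = n)
(C(1)*(-2))*(-3 - 4*2) - 1*(-49044) = (1*(-2))*(-3 - 4*2) - 1*(-49044) = -2*(-3 - 8) + 49044 = -2*(-11) + 49044 = 22 + 49044 = 49066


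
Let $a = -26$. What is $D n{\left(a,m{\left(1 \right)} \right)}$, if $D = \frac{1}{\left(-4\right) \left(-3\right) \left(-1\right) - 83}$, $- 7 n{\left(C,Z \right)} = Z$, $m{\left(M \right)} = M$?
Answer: $\frac{1}{665} \approx 0.0015038$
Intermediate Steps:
$n{\left(C,Z \right)} = - \frac{Z}{7}$
$D = - \frac{1}{95}$ ($D = \frac{1}{12 \left(-1\right) - 83} = \frac{1}{-12 - 83} = \frac{1}{-95} = - \frac{1}{95} \approx -0.010526$)
$D n{\left(a,m{\left(1 \right)} \right)} = - \frac{\left(- \frac{1}{7}\right) 1}{95} = \left(- \frac{1}{95}\right) \left(- \frac{1}{7}\right) = \frac{1}{665}$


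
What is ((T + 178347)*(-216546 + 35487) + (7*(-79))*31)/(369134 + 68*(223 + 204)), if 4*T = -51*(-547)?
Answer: -134216389387/1592680 ≈ -84271.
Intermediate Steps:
T = 27897/4 (T = (-51*(-547))/4 = (¼)*27897 = 27897/4 ≈ 6974.3)
((T + 178347)*(-216546 + 35487) + (7*(-79))*31)/(369134 + 68*(223 + 204)) = ((27897/4 + 178347)*(-216546 + 35487) + (7*(-79))*31)/(369134 + 68*(223 + 204)) = ((741285/4)*(-181059) - 553*31)/(369134 + 68*427) = (-134216320815/4 - 17143)/(369134 + 29036) = -134216389387/4/398170 = -134216389387/4*1/398170 = -134216389387/1592680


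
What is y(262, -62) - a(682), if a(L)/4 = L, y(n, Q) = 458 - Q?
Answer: -2208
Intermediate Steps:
a(L) = 4*L
y(262, -62) - a(682) = (458 - 1*(-62)) - 4*682 = (458 + 62) - 1*2728 = 520 - 2728 = -2208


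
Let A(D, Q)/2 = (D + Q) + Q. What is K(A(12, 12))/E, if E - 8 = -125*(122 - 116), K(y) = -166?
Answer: 83/371 ≈ 0.22372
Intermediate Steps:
A(D, Q) = 2*D + 4*Q (A(D, Q) = 2*((D + Q) + Q) = 2*(D + 2*Q) = 2*D + 4*Q)
E = -742 (E = 8 - 125*(122 - 116) = 8 - 125*6 = 8 - 750 = -742)
K(A(12, 12))/E = -166/(-742) = -166*(-1/742) = 83/371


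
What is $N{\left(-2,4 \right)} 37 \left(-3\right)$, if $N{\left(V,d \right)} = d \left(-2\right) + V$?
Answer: $1110$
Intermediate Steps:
$N{\left(V,d \right)} = V - 2 d$ ($N{\left(V,d \right)} = - 2 d + V = V - 2 d$)
$N{\left(-2,4 \right)} 37 \left(-3\right) = \left(-2 - 8\right) 37 \left(-3\right) = \left(-10\right) 37 \left(-3\right) = \left(-370\right) \left(-3\right) = 1110$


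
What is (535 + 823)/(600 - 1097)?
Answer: -194/71 ≈ -2.7324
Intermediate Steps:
(535 + 823)/(600 - 1097) = 1358/(-497) = 1358*(-1/497) = -194/71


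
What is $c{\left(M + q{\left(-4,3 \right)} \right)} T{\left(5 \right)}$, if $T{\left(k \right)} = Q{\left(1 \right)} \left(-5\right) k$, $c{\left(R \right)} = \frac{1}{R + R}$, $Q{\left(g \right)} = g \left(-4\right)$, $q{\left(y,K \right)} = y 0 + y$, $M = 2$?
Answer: $-25$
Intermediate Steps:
$q{\left(y,K \right)} = y$ ($q{\left(y,K \right)} = 0 + y = y$)
$Q{\left(g \right)} = - 4 g$
$c{\left(R \right)} = \frac{1}{2 R}$
$T{\left(k \right)} = 20 k$ ($T{\left(k \right)} = \left(-4\right) 1 \left(-5\right) k = \left(-4\right) \left(-5\right) k = 20 k$)
$c{\left(M + q{\left(-4,3 \right)} \right)} T{\left(5 \right)} = \frac{1}{2 \left(2 - 4\right)} 20 \cdot 5 = \frac{1}{2 \left(-2\right)} 100 = \frac{1}{2} \left(- \frac{1}{2}\right) 100 = \left(- \frac{1}{4}\right) 100 = -25$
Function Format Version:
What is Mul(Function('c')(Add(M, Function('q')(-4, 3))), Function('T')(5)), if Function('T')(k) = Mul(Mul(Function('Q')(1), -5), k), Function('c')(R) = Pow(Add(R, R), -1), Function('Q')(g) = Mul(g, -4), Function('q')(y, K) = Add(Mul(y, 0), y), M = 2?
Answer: -25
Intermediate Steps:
Function('q')(y, K) = y (Function('q')(y, K) = Add(0, y) = y)
Function('Q')(g) = Mul(-4, g)
Function('c')(R) = Mul(Rational(1, 2), Pow(R, -1)) (Function('c')(R) = Pow(Mul(2, R), -1) = Mul(Rational(1, 2), Pow(R, -1)))
Function('T')(k) = Mul(20, k) (Function('T')(k) = Mul(Mul(Mul(-4, 1), -5), k) = Mul(Mul(-4, -5), k) = Mul(20, k))
Mul(Function('c')(Add(M, Function('q')(-4, 3))), Function('T')(5)) = Mul(Mul(Rational(1, 2), Pow(Add(2, -4), -1)), Mul(20, 5)) = Mul(Mul(Rational(1, 2), Pow(-2, -1)), 100) = Mul(Mul(Rational(1, 2), Rational(-1, 2)), 100) = Mul(Rational(-1, 4), 100) = -25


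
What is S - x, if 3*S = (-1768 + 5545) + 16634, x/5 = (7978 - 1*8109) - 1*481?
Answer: 29591/3 ≈ 9863.7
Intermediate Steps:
x = -3060 (x = 5*((7978 - 1*8109) - 1*481) = 5*((7978 - 8109) - 481) = 5*(-131 - 481) = 5*(-612) = -3060)
S = 20411/3 (S = ((-1768 + 5545) + 16634)/3 = (3777 + 16634)/3 = (⅓)*20411 = 20411/3 ≈ 6803.7)
S - x = 20411/3 - 1*(-3060) = 20411/3 + 3060 = 29591/3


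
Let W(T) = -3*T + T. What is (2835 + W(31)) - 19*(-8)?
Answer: 2925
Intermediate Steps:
W(T) = -2*T
(2835 + W(31)) - 19*(-8) = (2835 - 2*31) - 19*(-8) = (2835 - 62) + 152 = 2773 + 152 = 2925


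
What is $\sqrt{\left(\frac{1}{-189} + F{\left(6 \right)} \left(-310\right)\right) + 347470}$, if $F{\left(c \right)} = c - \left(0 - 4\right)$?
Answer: $\frac{\sqrt{1366804509}}{63} \approx 586.83$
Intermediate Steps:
$F{\left(c \right)} = 4 + c$ ($F{\left(c \right)} = c - -4 = c + 4 = 4 + c$)
$\sqrt{\left(\frac{1}{-189} + F{\left(6 \right)} \left(-310\right)\right) + 347470} = \sqrt{\left(\frac{1}{-189} + \left(4 + 6\right) \left(-310\right)\right) + 347470} = \sqrt{\left(- \frac{1}{189} + 10 \left(-310\right)\right) + 347470} = \sqrt{\left(- \frac{1}{189} - 3100\right) + 347470} = \sqrt{- \frac{585901}{189} + 347470} = \sqrt{\frac{65085929}{189}} = \frac{\sqrt{1366804509}}{63}$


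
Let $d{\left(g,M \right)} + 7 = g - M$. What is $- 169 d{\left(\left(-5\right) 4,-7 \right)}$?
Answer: $3380$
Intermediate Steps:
$d{\left(g,M \right)} = -7 + g - M$ ($d{\left(g,M \right)} = -7 - \left(M - g\right) = -7 + g - M$)
$- 169 d{\left(\left(-5\right) 4,-7 \right)} = - 169 \left(-7 - 20 - -7\right) = - 169 \left(-7 - 20 + 7\right) = \left(-169\right) \left(-20\right) = 3380$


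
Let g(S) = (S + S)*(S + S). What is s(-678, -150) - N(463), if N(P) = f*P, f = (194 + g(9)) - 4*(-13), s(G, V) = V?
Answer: -264060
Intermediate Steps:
g(S) = 4*S**2 (g(S) = (2*S)*(2*S) = 4*S**2)
f = 570 (f = (194 + 4*9**2) - 4*(-13) = (194 + 4*81) + 52 = (194 + 324) + 52 = 518 + 52 = 570)
N(P) = 570*P
s(-678, -150) - N(463) = -150 - 570*463 = -150 - 1*263910 = -150 - 263910 = -264060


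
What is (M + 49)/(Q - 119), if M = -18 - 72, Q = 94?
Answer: 41/25 ≈ 1.6400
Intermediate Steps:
M = -90
(M + 49)/(Q - 119) = (-90 + 49)/(94 - 119) = -41/(-25) = -1/25*(-41) = 41/25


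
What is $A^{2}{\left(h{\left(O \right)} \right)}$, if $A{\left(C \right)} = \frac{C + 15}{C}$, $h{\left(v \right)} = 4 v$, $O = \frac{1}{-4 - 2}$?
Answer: $\frac{1849}{4} \approx 462.25$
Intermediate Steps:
$O = - \frac{1}{6}$ ($O = \frac{1}{-6} = - \frac{1}{6} \approx -0.16667$)
$A{\left(C \right)} = \frac{15 + C}{C}$
$A^{2}{\left(h{\left(O \right)} \right)} = \left(\frac{15 + 4 \left(- \frac{1}{6}\right)}{4 \left(- \frac{1}{6}\right)}\right)^{2} = \left(\frac{15 - \frac{2}{3}}{- \frac{2}{3}}\right)^{2} = \left(\left(- \frac{3}{2}\right) \frac{43}{3}\right)^{2} = \left(- \frac{43}{2}\right)^{2} = \frac{1849}{4}$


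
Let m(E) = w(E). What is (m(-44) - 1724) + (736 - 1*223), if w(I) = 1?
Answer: -1210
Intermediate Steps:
m(E) = 1
(m(-44) - 1724) + (736 - 1*223) = (1 - 1724) + (736 - 1*223) = -1723 + (736 - 223) = -1723 + 513 = -1210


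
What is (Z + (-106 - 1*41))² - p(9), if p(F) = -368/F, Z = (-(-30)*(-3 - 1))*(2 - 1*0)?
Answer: 1348289/9 ≈ 1.4981e+5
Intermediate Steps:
Z = -240 (Z = (-(-30)*(-4))*(2 + 0) = -6*20*2 = -120*2 = -240)
(Z + (-106 - 1*41))² - p(9) = (-240 + (-106 - 1*41))² - (-368)/9 = (-240 + (-106 - 41))² - (-368)/9 = (-240 - 147)² - 1*(-368/9) = (-387)² + 368/9 = 149769 + 368/9 = 1348289/9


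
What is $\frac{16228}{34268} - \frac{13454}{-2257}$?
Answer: $\frac{124417067}{19335719} \approx 6.4346$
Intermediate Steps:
$\frac{16228}{34268} - \frac{13454}{-2257} = 16228 \cdot \frac{1}{34268} - - \frac{13454}{2257} = \frac{4057}{8567} + \frac{13454}{2257} = \frac{124417067}{19335719}$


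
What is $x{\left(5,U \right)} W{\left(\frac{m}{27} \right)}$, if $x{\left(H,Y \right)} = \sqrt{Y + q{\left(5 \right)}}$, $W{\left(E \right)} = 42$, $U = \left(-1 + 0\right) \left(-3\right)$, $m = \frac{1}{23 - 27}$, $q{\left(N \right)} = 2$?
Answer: $42 \sqrt{5} \approx 93.915$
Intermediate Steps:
$m = - \frac{1}{4}$ ($m = \frac{1}{-4} = - \frac{1}{4} \approx -0.25$)
$U = 3$ ($U = \left(-1\right) \left(-3\right) = 3$)
$x{\left(H,Y \right)} = \sqrt{2 + Y}$ ($x{\left(H,Y \right)} = \sqrt{Y + 2} = \sqrt{2 + Y}$)
$x{\left(5,U \right)} W{\left(\frac{m}{27} \right)} = \sqrt{2 + 3} \cdot 42 = \sqrt{5} \cdot 42 = 42 \sqrt{5}$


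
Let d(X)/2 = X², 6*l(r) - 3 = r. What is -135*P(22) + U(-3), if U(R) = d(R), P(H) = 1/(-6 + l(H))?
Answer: 1008/11 ≈ 91.636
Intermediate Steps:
l(r) = ½ + r/6
P(H) = 1/(-11/2 + H/6) (P(H) = 1/(-6 + (½ + H/6)) = 1/(-11/2 + H/6))
d(X) = 2*X²
U(R) = 2*R²
-135*P(22) + U(-3) = -810/(-33 + 22) + 2*(-3)² = -810/(-11) + 2*9 = -810*(-1)/11 + 18 = -135*(-6/11) + 18 = 810/11 + 18 = 1008/11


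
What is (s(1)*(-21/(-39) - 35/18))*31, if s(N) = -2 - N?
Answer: 10199/78 ≈ 130.76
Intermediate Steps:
(s(1)*(-21/(-39) - 35/18))*31 = ((-2 - 1*1)*(-21/(-39) - 35/18))*31 = ((-2 - 1)*(-21*(-1/39) - 35*1/18))*31 = -3*(7/13 - 35/18)*31 = -3*(-329/234)*31 = (329/78)*31 = 10199/78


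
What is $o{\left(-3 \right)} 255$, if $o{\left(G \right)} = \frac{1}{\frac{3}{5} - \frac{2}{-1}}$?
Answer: $\frac{1275}{13} \approx 98.077$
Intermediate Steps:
$o{\left(G \right)} = \frac{5}{13}$ ($o{\left(G \right)} = \frac{1}{3 \cdot \frac{1}{5} - -2} = \frac{1}{\frac{3}{5} + 2} = \frac{1}{\frac{13}{5}} = \frac{5}{13}$)
$o{\left(-3 \right)} 255 = \frac{5}{13} \cdot 255 = \frac{1275}{13}$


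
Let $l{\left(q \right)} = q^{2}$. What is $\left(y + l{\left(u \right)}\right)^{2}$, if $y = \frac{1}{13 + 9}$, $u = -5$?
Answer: $\frac{303601}{484} \approx 627.27$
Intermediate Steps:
$y = \frac{1}{22} \approx 0.045455$
$\left(y + l{\left(u \right)}\right)^{2} = \left(\frac{1}{22} + \left(-5\right)^{2}\right)^{2} = \left(\frac{1}{22} + 25\right)^{2} = \left(\frac{551}{22}\right)^{2} = \frac{303601}{484}$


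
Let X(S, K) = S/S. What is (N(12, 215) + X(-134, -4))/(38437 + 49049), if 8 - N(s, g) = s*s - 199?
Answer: 32/43743 ≈ 0.00073155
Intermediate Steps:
X(S, K) = 1
N(s, g) = 207 - s² (N(s, g) = 8 - (s*s - 199) = 8 - (s² - 199) = 8 - (-199 + s²) = 8 + (199 - s²) = 207 - s²)
(N(12, 215) + X(-134, -4))/(38437 + 49049) = ((207 - 1*12²) + 1)/(38437 + 49049) = ((207 - 1*144) + 1)/87486 = ((207 - 144) + 1)*(1/87486) = (63 + 1)*(1/87486) = 64*(1/87486) = 32/43743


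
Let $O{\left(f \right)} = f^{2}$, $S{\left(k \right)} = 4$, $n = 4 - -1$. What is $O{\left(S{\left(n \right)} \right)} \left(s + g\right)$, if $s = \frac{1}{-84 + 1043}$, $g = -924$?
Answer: $- \frac{14177840}{959} \approx -14784.0$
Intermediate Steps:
$n = 5$ ($n = 4 + 1 = 5$)
$s = \frac{1}{959} \approx 0.0010428$
$O{\left(S{\left(n \right)} \right)} \left(s + g\right) = 4^{2} \left(\frac{1}{959} - 924\right) = 16 \left(- \frac{886115}{959}\right) = - \frac{14177840}{959}$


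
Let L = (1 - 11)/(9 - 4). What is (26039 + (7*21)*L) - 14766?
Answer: 10979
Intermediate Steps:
L = -2 (L = -10/5 = -10*⅕ = -2)
(26039 + (7*21)*L) - 14766 = (26039 + (7*21)*(-2)) - 14766 = (26039 + 147*(-2)) - 14766 = (26039 - 294) - 14766 = 25745 - 14766 = 10979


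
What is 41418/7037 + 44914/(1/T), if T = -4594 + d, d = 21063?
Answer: 5205189184060/7037 ≈ 7.3969e+8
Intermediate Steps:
T = 16469 (T = -4594 + 21063 = 16469)
41418/7037 + 44914/(1/T) = 41418/7037 + 44914/(1/16469) = 41418*(1/7037) + 44914/(1/16469) = 41418/7037 + 44914*16469 = 41418/7037 + 739688666 = 5205189184060/7037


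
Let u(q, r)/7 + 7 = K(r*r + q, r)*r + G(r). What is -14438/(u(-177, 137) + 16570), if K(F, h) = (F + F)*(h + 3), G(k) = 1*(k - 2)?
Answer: -7219/2496170653 ≈ -2.8920e-6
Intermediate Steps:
G(k) = -2 + k (G(k) = 1*(-2 + k) = -2 + k)
K(F, h) = 2*F*(3 + h) (K(F, h) = (2*F)*(3 + h) = 2*F*(3 + h))
u(q, r) = -63 + 7*r + 14*r*(3 + r)*(q + r²) (u(q, r) = -49 + 7*((2*(r*r + q)*(3 + r))*r + (-2 + r)) = -49 + 7*((2*(r² + q)*(3 + r))*r + (-2 + r)) = -49 + 7*((2*(q + r²)*(3 + r))*r + (-2 + r)) = -49 + 7*((2*(3 + r)*(q + r²))*r + (-2 + r)) = -49 + 7*(2*r*(3 + r)*(q + r²) + (-2 + r)) = -49 + 7*(-2 + r + 2*r*(3 + r)*(q + r²)) = -49 + (-14 + 7*r + 14*r*(3 + r)*(q + r²)) = -63 + 7*r + 14*r*(3 + r)*(q + r²))
-14438/(u(-177, 137) + 16570) = -14438/((-63 + 7*137 + 14*137*(3 + 137)*(-177 + 137²)) + 16570) = -14438/((-63 + 959 + 14*137*140*(-177 + 18769)) + 16570) = -14438/((-63 + 959 + 14*137*140*18592) + 16570) = -14438/((-63 + 959 + 4992323840) + 16570) = -14438/(4992324736 + 16570) = -14438/4992341306 = -14438*1/4992341306 = -7219/2496170653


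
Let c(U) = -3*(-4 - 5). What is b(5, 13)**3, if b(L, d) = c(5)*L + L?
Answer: 2744000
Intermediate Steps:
c(U) = 27 (c(U) = -3*(-9) = 27)
b(L, d) = 28*L (b(L, d) = 27*L + L = 28*L)
b(5, 13)**3 = (28*5)**3 = 140**3 = 2744000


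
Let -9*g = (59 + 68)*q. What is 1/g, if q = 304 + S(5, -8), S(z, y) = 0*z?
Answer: -9/38608 ≈ -0.00023311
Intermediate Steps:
S(z, y) = 0
q = 304 (q = 304 + 0 = 304)
g = -38608/9 (g = -(59 + 68)*304/9 = -127*304/9 = -⅑*38608 = -38608/9 ≈ -4289.8)
1/g = 1/(-38608/9) = -9/38608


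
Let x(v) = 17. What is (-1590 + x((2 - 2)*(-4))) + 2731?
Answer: 1158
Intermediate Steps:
(-1590 + x((2 - 2)*(-4))) + 2731 = (-1590 + 17) + 2731 = -1573 + 2731 = 1158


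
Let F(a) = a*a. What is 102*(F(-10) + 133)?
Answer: 23766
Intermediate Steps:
F(a) = a²
102*(F(-10) + 133) = 102*((-10)² + 133) = 102*(100 + 133) = 102*233 = 23766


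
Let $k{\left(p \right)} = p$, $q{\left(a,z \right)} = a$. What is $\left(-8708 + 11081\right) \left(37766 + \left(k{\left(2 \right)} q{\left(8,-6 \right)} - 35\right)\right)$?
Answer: $89573631$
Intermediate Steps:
$\left(-8708 + 11081\right) \left(37766 + \left(k{\left(2 \right)} q{\left(8,-6 \right)} - 35\right)\right) = \left(-8708 + 11081\right) \left(37766 + \left(2 \cdot 8 - 35\right)\right) = 2373 \left(37766 + \left(16 - 35\right)\right) = 2373 \left(37766 - 19\right) = 2373 \cdot 37747 = 89573631$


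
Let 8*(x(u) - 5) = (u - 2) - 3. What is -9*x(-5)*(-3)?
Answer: 405/4 ≈ 101.25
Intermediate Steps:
x(u) = 35/8 + u/8 (x(u) = 5 + ((u - 2) - 3)/8 = 5 + ((-2 + u) - 3)/8 = 5 + (-5 + u)/8 = 5 + (-5/8 + u/8) = 35/8 + u/8)
-9*x(-5)*(-3) = -9*(35/8 + (1/8)*(-5))*(-3) = -9*(35/8 - 5/8)*(-3) = -9*15/4*(-3) = -135/4*(-3) = 405/4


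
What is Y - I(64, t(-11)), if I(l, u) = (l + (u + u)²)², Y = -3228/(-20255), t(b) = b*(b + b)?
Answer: -1112118242908772/20255 ≈ -5.4906e+10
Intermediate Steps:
t(b) = 2*b² (t(b) = b*(2*b) = 2*b²)
Y = 3228/20255 (Y = -3228*(-1/20255) = 3228/20255 ≈ 0.15937)
I(l, u) = (l + 4*u²)² (I(l, u) = (l + (2*u)²)² = (l + 4*u²)²)
Y - I(64, t(-11)) = 3228/20255 - (64 + 4*(2*(-11)²)²)² = 3228/20255 - (64 + 4*(2*121)²)² = 3228/20255 - (64 + 4*242²)² = 3228/20255 - (64 + 4*58564)² = 3228/20255 - (64 + 234256)² = 3228/20255 - 1*234320² = 3228/20255 - 1*54905862400 = 3228/20255 - 54905862400 = -1112118242908772/20255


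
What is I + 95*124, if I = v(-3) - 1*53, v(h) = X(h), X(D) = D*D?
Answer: 11736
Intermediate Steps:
X(D) = D²
v(h) = h²
I = -44 (I = (-3)² - 1*53 = 9 - 53 = -44)
I + 95*124 = -44 + 95*124 = -44 + 11780 = 11736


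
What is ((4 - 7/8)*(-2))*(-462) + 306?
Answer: 6387/2 ≈ 3193.5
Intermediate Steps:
((4 - 7/8)*(-2))*(-462) + 306 = ((25/8)*(-2))*(-462) + 306 = -25/4*(-462) + 306 = 5775/2 + 306 = 6387/2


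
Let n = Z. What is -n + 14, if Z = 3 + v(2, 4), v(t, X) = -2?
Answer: 13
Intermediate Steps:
Z = 1 (Z = 3 - 2 = 1)
n = 1
-n + 14 = -1*1 + 14 = -1 + 14 = 13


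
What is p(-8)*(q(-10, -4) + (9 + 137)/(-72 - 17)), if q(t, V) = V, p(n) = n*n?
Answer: -32128/89 ≈ -360.99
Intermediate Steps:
p(n) = n²
p(-8)*(q(-10, -4) + (9 + 137)/(-72 - 17)) = (-8)²*(-4 + (9 + 137)/(-72 - 17)) = 64*(-4 + 146/(-89)) = 64*(-4 + 146*(-1/89)) = 64*(-4 - 146/89) = 64*(-502/89) = -32128/89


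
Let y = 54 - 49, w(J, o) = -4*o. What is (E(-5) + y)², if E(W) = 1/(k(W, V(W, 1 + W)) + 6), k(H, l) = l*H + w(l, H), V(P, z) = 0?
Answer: 17161/676 ≈ 25.386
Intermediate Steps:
y = 5
k(H, l) = -4*H + H*l (k(H, l) = l*H - 4*H = H*l - 4*H = -4*H + H*l)
E(W) = 1/(6 - 4*W) (E(W) = 1/(W*(-4 + 0) + 6) = 1/(W*(-4) + 6) = 1/(-4*W + 6) = 1/(6 - 4*W))
(E(-5) + y)² = (1/(2*(3 - 2*(-5))) + 5)² = (1/(2*(3 + 10)) + 5)² = ((½)/13 + 5)² = ((½)*(1/13) + 5)² = (1/26 + 5)² = (131/26)² = 17161/676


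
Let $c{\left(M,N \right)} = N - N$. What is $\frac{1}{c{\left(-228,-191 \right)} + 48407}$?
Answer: $\frac{1}{48407} \approx 2.0658 \cdot 10^{-5}$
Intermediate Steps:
$c{\left(M,N \right)} = 0$
$\frac{1}{c{\left(-228,-191 \right)} + 48407} = \frac{1}{0 + 48407} = \frac{1}{48407}$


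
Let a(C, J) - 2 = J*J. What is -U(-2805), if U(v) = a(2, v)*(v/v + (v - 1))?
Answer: 22069815735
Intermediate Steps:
a(C, J) = 2 + J² (a(C, J) = 2 + J*J = 2 + J²)
U(v) = v*(2 + v²) (U(v) = (2 + v²)*(v/v + (v - 1)) = (2 + v²)*(1 + (-1 + v)) = (2 + v²)*v = v*(2 + v²))
-U(-2805) = -(-2805)*(2 + (-2805)²) = -(-2805)*(2 + 7868025) = -(-2805)*7868027 = -1*(-22069815735) = 22069815735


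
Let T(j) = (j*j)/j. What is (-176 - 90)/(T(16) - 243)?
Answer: 266/227 ≈ 1.1718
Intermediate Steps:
T(j) = j (T(j) = j**2/j = j)
(-176 - 90)/(T(16) - 243) = (-176 - 90)/(16 - 243) = -266/(-227) = -266*(-1/227) = 266/227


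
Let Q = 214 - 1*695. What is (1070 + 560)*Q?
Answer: -784030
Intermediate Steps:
Q = -481 (Q = 214 - 695 = -481)
(1070 + 560)*Q = (1070 + 560)*(-481) = 1630*(-481) = -784030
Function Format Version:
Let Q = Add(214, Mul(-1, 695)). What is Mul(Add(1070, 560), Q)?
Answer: -784030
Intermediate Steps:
Q = -481 (Q = Add(214, -695) = -481)
Mul(Add(1070, 560), Q) = Mul(Add(1070, 560), -481) = Mul(1630, -481) = -784030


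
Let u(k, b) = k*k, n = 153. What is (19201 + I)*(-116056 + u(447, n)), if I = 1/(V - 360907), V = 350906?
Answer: 16083021587600/10001 ≈ 1.6081e+9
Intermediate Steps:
I = -1/10001 (I = 1/(350906 - 360907) = 1/(-10001) = -1/10001 ≈ -9.9990e-5)
u(k, b) = k²
(19201 + I)*(-116056 + u(447, n)) = (19201 - 1/10001)*(-116056 + 447²) = 192029200*(-116056 + 199809)/10001 = (192029200/10001)*83753 = 16083021587600/10001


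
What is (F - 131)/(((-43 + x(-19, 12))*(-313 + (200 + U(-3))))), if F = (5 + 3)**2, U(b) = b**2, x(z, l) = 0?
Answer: -67/4472 ≈ -0.014982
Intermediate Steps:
F = 64 (F = 8**2 = 64)
(F - 131)/(((-43 + x(-19, 12))*(-313 + (200 + U(-3))))) = (64 - 131)/(((-43 + 0)*(-313 + (200 + (-3)**2)))) = -67*(-1/(43*(-313 + (200 + 9)))) = -67*(-1/(43*(-313 + 209))) = -67/((-43*(-104))) = -67/4472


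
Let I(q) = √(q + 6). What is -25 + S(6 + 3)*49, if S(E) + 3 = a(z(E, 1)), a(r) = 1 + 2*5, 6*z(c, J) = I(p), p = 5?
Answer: 367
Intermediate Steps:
I(q) = √(6 + q)
z(c, J) = √11/6 (z(c, J) = √(6 + 5)/6 = √11/6)
a(r) = 11 (a(r) = 1 + 10 = 11)
S(E) = 8 (S(E) = -3 + 11 = 8)
-25 + S(6 + 3)*49 = -25 + 8*49 = -25 + 392 = 367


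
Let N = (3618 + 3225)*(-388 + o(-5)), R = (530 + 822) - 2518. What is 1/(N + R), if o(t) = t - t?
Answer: -1/2656250 ≈ -3.7647e-7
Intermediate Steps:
R = -1166 (R = 1352 - 2518 = -1166)
o(t) = 0
N = -2655084 (N = (3618 + 3225)*(-388 + 0) = 6843*(-388) = -2655084)
1/(N + R) = 1/(-2655084 - 1166) = 1/(-2656250) = -1/2656250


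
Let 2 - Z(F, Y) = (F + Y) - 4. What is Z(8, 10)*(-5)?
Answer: 60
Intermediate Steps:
Z(F, Y) = 6 - F - Y (Z(F, Y) = 2 - ((F + Y) - 4) = 2 - (-4 + F + Y) = 2 + (4 - F - Y) = 6 - F - Y)
Z(8, 10)*(-5) = (6 - 1*8 - 1*10)*(-5) = (6 - 8 - 10)*(-5) = -12*(-5) = 60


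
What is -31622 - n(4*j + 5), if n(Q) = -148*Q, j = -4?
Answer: -33250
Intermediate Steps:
-31622 - n(4*j + 5) = -31622 - (-148)*(4*(-4) + 5) = -31622 - (-148)*(-16 + 5) = -31622 - (-148)*(-11) = -31622 - 1*1628 = -31622 - 1628 = -33250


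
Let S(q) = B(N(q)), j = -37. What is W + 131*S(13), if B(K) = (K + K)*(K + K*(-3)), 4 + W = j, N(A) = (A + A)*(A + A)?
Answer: -239455465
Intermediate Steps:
N(A) = 4*A**2 (N(A) = (2*A)*(2*A) = 4*A**2)
W = -41 (W = -4 - 37 = -41)
B(K) = -4*K**2 (B(K) = (2*K)*(K - 3*K) = (2*K)*(-2*K) = -4*K**2)
S(q) = -64*q**4 (S(q) = -4*16*q**4 = -64*q**4)
W + 131*S(13) = -41 + 131*(-64*13**4) = -41 + 131*(-64*28561) = -41 + 131*(-1827904) = -41 - 239455424 = -239455465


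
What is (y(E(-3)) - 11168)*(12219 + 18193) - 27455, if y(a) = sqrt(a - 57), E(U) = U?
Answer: -339668671 + 60824*I*sqrt(15) ≈ -3.3967e+8 + 2.3557e+5*I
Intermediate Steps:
y(a) = sqrt(-57 + a)
(y(E(-3)) - 11168)*(12219 + 18193) - 27455 = (sqrt(-57 - 3) - 11168)*(12219 + 18193) - 27455 = (sqrt(-60) - 11168)*30412 - 27455 = (2*I*sqrt(15) - 11168)*30412 - 27455 = (-11168 + 2*I*sqrt(15))*30412 - 27455 = (-339641216 + 60824*I*sqrt(15)) - 27455 = -339668671 + 60824*I*sqrt(15)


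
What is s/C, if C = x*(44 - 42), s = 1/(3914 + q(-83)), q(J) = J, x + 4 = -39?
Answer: -1/329466 ≈ -3.0352e-6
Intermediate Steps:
x = -43 (x = -4 - 39 = -43)
s = 1/3831 (s = 1/(3914 - 83) = 1/3831 ≈ 0.00026103)
C = -86 (C = -43*(44 - 42) = -43*2 = -86)
s/C = (1/3831)/(-86) = (1/3831)*(-1/86) = -1/329466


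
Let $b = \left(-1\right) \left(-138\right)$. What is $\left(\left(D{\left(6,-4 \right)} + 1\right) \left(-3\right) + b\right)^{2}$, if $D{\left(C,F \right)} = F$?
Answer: $21609$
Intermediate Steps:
$b = 138$
$\left(\left(D{\left(6,-4 \right)} + 1\right) \left(-3\right) + b\right)^{2} = \left(\left(-4 + 1\right) \left(-3\right) + 138\right)^{2} = \left(\left(-3\right) \left(-3\right) + 138\right)^{2} = \left(9 + 138\right)^{2} = 147^{2} = 21609$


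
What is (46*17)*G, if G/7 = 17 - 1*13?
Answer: 21896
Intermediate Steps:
G = 28 (G = 7*(17 - 1*13) = 7*(17 - 13) = 7*4 = 28)
(46*17)*G = (46*17)*28 = 782*28 = 21896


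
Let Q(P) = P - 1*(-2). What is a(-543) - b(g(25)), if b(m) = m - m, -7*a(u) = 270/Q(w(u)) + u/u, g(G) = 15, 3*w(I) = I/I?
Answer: -817/49 ≈ -16.673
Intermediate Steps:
w(I) = 1/3 (w(I) = (I/I)/3 = (1/3)*1 = 1/3)
Q(P) = 2 + P (Q(P) = P + 2 = 2 + P)
a(u) = -817/49 (a(u) = -(270/(2 + 1/3) + u/u)/7 = -(270/(7/3) + 1)/7 = -(270*(3/7) + 1)/7 = -(810/7 + 1)/7 = -1/7*817/7 = -817/49)
b(m) = 0
a(-543) - b(g(25)) = -817/49 - 1*0 = -817/49 + 0 = -817/49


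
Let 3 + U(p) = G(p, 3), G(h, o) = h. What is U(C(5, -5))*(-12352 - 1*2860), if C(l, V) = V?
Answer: 121696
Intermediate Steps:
U(p) = -3 + p
U(C(5, -5))*(-12352 - 1*2860) = (-3 - 5)*(-12352 - 1*2860) = -8*(-12352 - 2860) = -8*(-15212) = 121696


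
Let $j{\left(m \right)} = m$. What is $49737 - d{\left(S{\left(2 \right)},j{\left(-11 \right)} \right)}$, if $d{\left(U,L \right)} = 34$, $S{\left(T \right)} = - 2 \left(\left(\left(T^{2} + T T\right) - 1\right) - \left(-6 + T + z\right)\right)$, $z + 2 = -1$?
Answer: $49703$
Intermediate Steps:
$z = -3$ ($z = -2 - 1 = -3$)
$S{\left(T \right)} = -16 - 4 T^{2} + 2 T$ ($S{\left(T \right)} = - 2 \left(\left(\left(T^{2} + T T\right) - 1\right) - \left(-9 + T\right)\right) = - 2 \left(\left(\left(T^{2} + T^{2}\right) - 1\right) + \left(\left(6 - T\right) + 3\right)\right) = - 2 \left(\left(2 T^{2} - 1\right) - \left(-9 + T\right)\right) = - 2 \left(\left(-1 + 2 T^{2}\right) - \left(-9 + T\right)\right) = - 2 \left(8 - T + 2 T^{2}\right) = -16 - 4 T^{2} + 2 T$)
$49737 - d{\left(S{\left(2 \right)},j{\left(-11 \right)} \right)} = 49737 - 34 = 49703$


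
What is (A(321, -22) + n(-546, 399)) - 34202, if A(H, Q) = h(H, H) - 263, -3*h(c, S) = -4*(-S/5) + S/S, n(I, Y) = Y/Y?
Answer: -518249/15 ≈ -34550.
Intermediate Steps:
n(I, Y) = 1
h(c, S) = -⅓ - 4*S/15 (h(c, S) = -(-4*(-S/5) + S/S)/3 = -(-(-4)*S/5 + 1)/3 = -(4*S/5 + 1)/3 = -(1 + 4*S/5)/3 = -⅓ - 4*S/15)
A(H, Q) = -790/3 - 4*H/15 (A(H, Q) = (-⅓ - 4*H/15) - 263 = -790/3 - 4*H/15)
(A(321, -22) + n(-546, 399)) - 34202 = ((-790/3 - 4/15*321) + 1) - 34202 = ((-790/3 - 428/5) + 1) - 34202 = (-5234/15 + 1) - 34202 = -5219/15 - 34202 = -518249/15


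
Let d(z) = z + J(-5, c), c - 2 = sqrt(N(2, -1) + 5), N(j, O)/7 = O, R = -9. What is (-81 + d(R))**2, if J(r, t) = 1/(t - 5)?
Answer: (48780*sqrt(2) + 57241*I)/(6*sqrt(2) + 7*I) ≈ 8149.1 + 23.212*I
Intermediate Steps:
N(j, O) = 7*O
c = 2 + I*sqrt(2) (c = 2 + sqrt(7*(-1) + 5) = 2 + sqrt(-7 + 5) = 2 + sqrt(-2) = 2 + I*sqrt(2) ≈ 2.0 + 1.4142*I)
J(r, t) = 1/(-5 + t)
d(z) = z + 1/(-3 + I*sqrt(2)) (d(z) = z + 1/(-5 + (2 + I*sqrt(2))) = z + 1/(-3 + I*sqrt(2)))
(-81 + d(R))**2 = (-81 + (-3/11 - 9 - I*sqrt(2)/11))**2 = (-81 + (-102/11 - I*sqrt(2)/11))**2 = (-993/11 - I*sqrt(2)/11)**2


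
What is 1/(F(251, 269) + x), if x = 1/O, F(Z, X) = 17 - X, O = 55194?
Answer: -55194/13908887 ≈ -0.0039683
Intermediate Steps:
x = 1/55194 ≈ 1.8118e-5
1/(F(251, 269) + x) = 1/((17 - 1*269) + 1/55194) = 1/((17 - 269) + 1/55194) = 1/(-252 + 1/55194) = 1/(-13908887/55194) = -55194/13908887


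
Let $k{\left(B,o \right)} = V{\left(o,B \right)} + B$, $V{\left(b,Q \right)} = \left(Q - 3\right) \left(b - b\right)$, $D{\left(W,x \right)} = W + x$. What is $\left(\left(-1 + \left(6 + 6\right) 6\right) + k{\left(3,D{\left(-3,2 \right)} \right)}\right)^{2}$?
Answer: $5476$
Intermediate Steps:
$V{\left(b,Q \right)} = 0$ ($V{\left(b,Q \right)} = \left(-3 + Q\right) 0 = 0$)
$k{\left(B,o \right)} = B$ ($k{\left(B,o \right)} = 0 + B = B$)
$\left(\left(-1 + \left(6 + 6\right) 6\right) + k{\left(3,D{\left(-3,2 \right)} \right)}\right)^{2} = \left(\left(-1 + \left(6 + 6\right) 6\right) + 3\right)^{2} = \left(\left(-1 + 12 \cdot 6\right) + 3\right)^{2} = \left(\left(-1 + 72\right) + 3\right)^{2} = \left(71 + 3\right)^{2} = 74^{2} = 5476$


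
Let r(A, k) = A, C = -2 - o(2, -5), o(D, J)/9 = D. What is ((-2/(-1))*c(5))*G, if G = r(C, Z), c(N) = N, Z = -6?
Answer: -200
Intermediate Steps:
o(D, J) = 9*D
C = -20 (C = -2 - 9*2 = -2 - 1*18 = -2 - 18 = -20)
G = -20
((-2/(-1))*c(5))*G = (-2/(-1)*5)*(-20) = (-2*(-1)*5)*(-20) = (2*5)*(-20) = 10*(-20) = -200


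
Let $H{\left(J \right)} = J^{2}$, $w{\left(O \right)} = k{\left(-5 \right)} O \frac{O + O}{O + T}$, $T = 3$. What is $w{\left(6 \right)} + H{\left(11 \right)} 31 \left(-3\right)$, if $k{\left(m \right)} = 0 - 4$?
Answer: $-11285$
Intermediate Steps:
$k{\left(m \right)} = -4$
$w{\left(O \right)} = - \frac{8 O^{2}}{3 + O}$ ($w{\left(O \right)} = - 4 O \frac{O + O}{O + 3} = - 4 O \frac{2 O}{3 + O} = - \frac{8 O^{2}}{3 + O}$)
$w{\left(6 \right)} + H{\left(11 \right)} 31 \left(-3\right) = - \frac{8 \cdot 6^{2}}{3 + 6} + 11^{2} \cdot 31 \left(-3\right) = \left(-8\right) 36 \cdot \frac{1}{9} + 121 \left(-93\right) = \left(-8\right) 36 \cdot \frac{1}{9} - 11253 = -32 - 11253 = -11285$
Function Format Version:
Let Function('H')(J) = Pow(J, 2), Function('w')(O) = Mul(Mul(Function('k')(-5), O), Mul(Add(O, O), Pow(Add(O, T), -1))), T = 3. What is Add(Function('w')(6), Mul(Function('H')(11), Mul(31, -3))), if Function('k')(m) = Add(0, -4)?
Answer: -11285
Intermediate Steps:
Function('k')(m) = -4
Function('w')(O) = Mul(-8, Pow(O, 2), Pow(Add(3, O), -1)) (Function('w')(O) = Mul(Mul(-4, O), Mul(Add(O, O), Pow(Add(O, 3), -1))) = Mul(Mul(-4, O), Mul(Mul(2, O), Pow(Add(3, O), -1))) = Mul(Mul(-4, O), Mul(2, O, Pow(Add(3, O), -1))) = Mul(-8, Pow(O, 2), Pow(Add(3, O), -1)))
Add(Function('w')(6), Mul(Function('H')(11), Mul(31, -3))) = Add(Mul(-8, Pow(6, 2), Pow(Add(3, 6), -1)), Mul(Pow(11, 2), Mul(31, -3))) = Add(Mul(-8, 36, Pow(9, -1)), Mul(121, -93)) = Add(Mul(-8, 36, Rational(1, 9)), -11253) = Add(-32, -11253) = -11285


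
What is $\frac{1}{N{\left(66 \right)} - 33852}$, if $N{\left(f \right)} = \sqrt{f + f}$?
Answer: $- \frac{2821}{95496481} - \frac{\sqrt{33}}{572978886} \approx -2.955 \cdot 10^{-5}$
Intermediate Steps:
$N{\left(f \right)} = \sqrt{2} \sqrt{f}$ ($N{\left(f \right)} = \sqrt{2 f} = \sqrt{2} \sqrt{f}$)
$\frac{1}{N{\left(66 \right)} - 33852} = \frac{1}{\sqrt{2} \sqrt{66} - 33852} = \frac{1}{2 \sqrt{33} - 33852} = \frac{1}{-33852 + 2 \sqrt{33}}$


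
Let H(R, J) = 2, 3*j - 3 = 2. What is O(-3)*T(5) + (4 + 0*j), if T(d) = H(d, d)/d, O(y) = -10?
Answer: 0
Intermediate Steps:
j = 5/3 (j = 1 + (⅓)*2 = 1 + ⅔ = 5/3 ≈ 1.6667)
T(d) = 2/d
O(-3)*T(5) + (4 + 0*j) = -20/5 + (4 + 0*(5/3)) = -20/5 + (4 + 0) = -10*⅖ + 4 = -4 + 4 = 0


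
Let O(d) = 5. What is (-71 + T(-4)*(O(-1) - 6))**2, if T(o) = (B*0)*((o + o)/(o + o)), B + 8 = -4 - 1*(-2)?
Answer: 5041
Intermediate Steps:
B = -10 (B = -8 + (-4 - 1*(-2)) = -8 + (-4 + 2) = -8 - 2 = -10)
T(o) = 0 (T(o) = (-10*0)*((o + o)/(o + o)) = 0*((2*o)/((2*o))) = 0*((2*o)*(1/(2*o))) = 0*1 = 0)
(-71 + T(-4)*(O(-1) - 6))**2 = (-71 + 0*(5 - 6))**2 = (-71 + 0*(-1))**2 = (-71 + 0)**2 = (-71)**2 = 5041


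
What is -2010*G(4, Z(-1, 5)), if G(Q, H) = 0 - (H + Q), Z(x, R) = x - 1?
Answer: 4020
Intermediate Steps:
Z(x, R) = -1 + x
G(Q, H) = -H - Q (G(Q, H) = 0 + (-H - Q) = -H - Q)
-2010*G(4, Z(-1, 5)) = -2010*(-(-1 - 1) - 1*4) = -2010*(-1*(-2) - 4) = -2010*(2 - 4) = -2010*(-2) = 4020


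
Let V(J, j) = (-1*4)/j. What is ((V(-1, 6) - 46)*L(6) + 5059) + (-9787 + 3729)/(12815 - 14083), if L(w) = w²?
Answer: 2145315/634 ≈ 3383.8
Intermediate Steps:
V(J, j) = -4/j
((V(-1, 6) - 46)*L(6) + 5059) + (-9787 + 3729)/(12815 - 14083) = ((-4/6 - 46)*6² + 5059) + (-9787 + 3729)/(12815 - 14083) = ((-4*⅙ - 46)*36 + 5059) - 6058/(-1268) = ((-⅔ - 46)*36 + 5059) - 6058*(-1/1268) = (-140/3*36 + 5059) + 3029/634 = (-1680 + 5059) + 3029/634 = 3379 + 3029/634 = 2145315/634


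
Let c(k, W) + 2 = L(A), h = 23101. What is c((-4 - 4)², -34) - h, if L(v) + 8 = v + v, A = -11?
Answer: -23133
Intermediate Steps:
L(v) = -8 + 2*v (L(v) = -8 + (v + v) = -8 + 2*v)
c(k, W) = -32 (c(k, W) = -2 + (-8 + 2*(-11)) = -2 + (-8 - 22) = -2 - 30 = -32)
c((-4 - 4)², -34) - h = -32 - 1*23101 = -32 - 23101 = -23133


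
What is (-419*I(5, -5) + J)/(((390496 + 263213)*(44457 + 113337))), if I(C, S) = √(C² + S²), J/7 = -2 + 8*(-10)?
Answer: -41/7367954139 - 2095*√2/103151357946 ≈ -3.4287e-8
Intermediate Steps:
J = -574 (J = 7*(-2 + 8*(-10)) = 7*(-2 - 80) = 7*(-82) = -574)
(-419*I(5, -5) + J)/(((390496 + 263213)*(44457 + 113337))) = (-419*√(5² + (-5)²) - 574)/(((390496 + 263213)*(44457 + 113337))) = (-419*√(25 + 25) - 574)/((653709*157794)) = (-2095*√2 - 574)/103151357946 = (-2095*√2 - 574)*(1/103151357946) = (-574 - 2095*√2)*(1/103151357946) = -41/7367954139 - 2095*√2/103151357946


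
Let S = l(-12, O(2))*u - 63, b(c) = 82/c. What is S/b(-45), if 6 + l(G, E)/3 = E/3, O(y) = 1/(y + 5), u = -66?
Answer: -351405/574 ≈ -612.20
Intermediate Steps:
O(y) = 1/(5 + y)
l(G, E) = -18 + E (l(G, E) = -18 + 3*(E/3) = -18 + E)
S = 7809/7 (S = (-18 + 1/(5 + 2))*(-66) - 63 = (-18 + 1/7)*(-66) - 63 = -125/7*(-66) - 63 = 8250/7 - 63 = 7809/7 ≈ 1115.6)
S/b(-45) = 7809/(7*((82/(-45)))) = 7809/(7*((82*(-1/45)))) = 7809/(7*(-82/45)) = (7809/7)*(-45/82) = -351405/574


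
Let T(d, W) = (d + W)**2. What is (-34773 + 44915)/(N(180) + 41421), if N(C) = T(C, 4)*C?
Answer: 10142/6135501 ≈ 0.0016530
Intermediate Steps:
T(d, W) = (W + d)**2
N(C) = C*(4 + C)**2 (N(C) = (4 + C)**2*C = C*(4 + C)**2)
(-34773 + 44915)/(N(180) + 41421) = (-34773 + 44915)/(180*(4 + 180)**2 + 41421) = 10142/(180*184**2 + 41421) = 10142/(180*33856 + 41421) = 10142/(6094080 + 41421) = 10142/6135501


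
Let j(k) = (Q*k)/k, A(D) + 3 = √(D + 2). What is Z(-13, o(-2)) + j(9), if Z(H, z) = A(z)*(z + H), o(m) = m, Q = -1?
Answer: 44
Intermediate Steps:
A(D) = -3 + √(2 + D) (A(D) = -3 + √(D + 2) = -3 + √(2 + D))
Z(H, z) = (-3 + √(2 + z))*(H + z) (Z(H, z) = (-3 + √(2 + z))*(z + H) = (-3 + √(2 + z))*(H + z))
j(k) = -1 (j(k) = (-k)/k = -1)
Z(-13, o(-2)) + j(9) = (-3 + √(2 - 2))*(-13 - 2) - 1 = (-3 + √0)*(-15) - 1 = (-3 + 0)*(-15) - 1 = -3*(-15) - 1 = 45 - 1 = 44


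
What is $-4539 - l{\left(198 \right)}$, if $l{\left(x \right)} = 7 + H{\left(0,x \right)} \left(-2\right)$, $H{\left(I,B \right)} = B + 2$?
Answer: $-4146$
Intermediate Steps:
$H{\left(I,B \right)} = 2 + B$
$l{\left(x \right)} = 3 - 2 x$ ($l{\left(x \right)} = 7 + \left(2 + x\right) \left(-2\right) = 7 - \left(4 + 2 x\right) = 3 - 2 x$)
$-4539 - l{\left(198 \right)} = -4539 - \left(3 - 396\right) = -4539 - -393 = -4539 + 393 = -4146$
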